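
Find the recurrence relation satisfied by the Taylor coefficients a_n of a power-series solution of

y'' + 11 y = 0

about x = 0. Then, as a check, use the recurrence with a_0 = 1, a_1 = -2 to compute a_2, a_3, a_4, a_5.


Substitute y = sum_n a_n x^n into y'' + (const) y = 0.
y''(x) = sum_{n>=0} (n+2)(n+1) a_{n+2} x^n.
The ODE becomes sum_n [(n+2)(n+1) a_{n+2} + 11 a_n] x^n = 0.
Setting each coefficient to zero gives the recurrence:
  (n+2)(n+1) a_{n+2} + 11 a_n = 0,
  a_{n+2} = -11 / ((n+1)(n+2)) a_n.

Check with a_0 = 1, a_1 = -2 (apply the recurrence for n = 0, 1, 2, 3): a_0 = 1, a_1 = -2, a_2 = -11/2, a_3 = 11/3, a_4 = 121/24, a_5 = -121/60.

a_{n+2} = -11/((n+1)(n+2)) * a_n; check: a_0 = 1, a_1 = -2, a_2 = -11/2, a_3 = 11/3, a_4 = 121/24, a_5 = -121/60


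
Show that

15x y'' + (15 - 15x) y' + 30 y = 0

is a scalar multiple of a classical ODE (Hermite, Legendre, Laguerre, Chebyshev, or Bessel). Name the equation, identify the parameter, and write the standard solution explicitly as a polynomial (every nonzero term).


All three coefficients share the factor 15; dividing through by 15 gives  x y'' + (1 - x) y' + 2 y = 0.
This matches the Laguerre equation x y'' + (1 - x) y' + n y = 0 with n = 2; the polynomial solution is L_2(x).
With y = sum_k a_k x^k, matching x^k gives (k+1)k a_{k+1} + (k+1) a_{k+1} - k a_k + n a_k = 0, i.e. (k+1)^2 a_{k+1} = (k - n) a_k = (k - 2) a_k. The right side vanishes at k = 2, so the series terminates at degree 2.
Standard normalization L_n(0) = 1 gives a_0 = 1. Work upward with a_{k+1} = (k - 2) a_k / (k+1)^2:
  a_1 = (0 - 2)(1) / 1^2 = -2/1 = -2
  a_2 = (1 - 2)(-2) / 2^2 = 2/4 = 1/2
Hence L_2(x) = x^2/2 - 2 x + 1.

L_2(x); series = x^2/2 - 2 x + 1


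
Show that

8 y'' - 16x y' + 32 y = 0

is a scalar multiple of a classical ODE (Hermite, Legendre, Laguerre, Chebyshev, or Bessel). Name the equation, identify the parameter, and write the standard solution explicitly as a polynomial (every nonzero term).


All three coefficients share the factor 8; dividing through by 8 gives  y'' - 2x y' + 4 y = 0.
This matches the Hermite equation y'' - 2x y' + 2n y = 0 with 2n = 4, so n = 2; the polynomial solution is H_2(x).
With y = sum_k a_k x^k, matching x^k gives (k+2)(k+1) a_{k+2} = 2(k - n) a_k = 2(k - 2) a_k. The right side vanishes at k = 2, so the series with the parity of 2 terminates at degree 2.
Standard normalization: leading coefficient of H_n is 2^n, so a_2 = 2^2 = 4. Work downward with a_k = (k+1)(k+2) a_{k+2} / (2(k - n)):
  a_0 = (1)(2)(4) / (2(0 - 2)) = 8/(-4) = -2
Hence H_2(x) = 4 x^2 - 2.

H_2(x); series = 4 x^2 - 2


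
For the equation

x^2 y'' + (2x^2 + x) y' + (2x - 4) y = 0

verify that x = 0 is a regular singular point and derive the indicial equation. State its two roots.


Divide by x^2 to reach normal form y'' + P_1(x) y' + P_2(x) y = 0 with P_1(x) = 2 + 1/x and P_2(x) = 2/x - 4/x^2.
x = 0 is a singular point because the y'-coefficient 2 + 1/x has a pole at x = 0 and the y-coefficient 2/x - 4/x^2 has a pole at x = 0.
It is a regular singular point because x P_1(x) = p(x) = 2x + 1 and x^2 P_2(x) = q(x) = 2x - 4 are polynomials, hence analytic at x = 0.
p(0) = 1,  q(0) = -4.
Indicial equation: r(r-1) + p(0) r + q(0) = 0, i.e. r^2 + (p(0) - 1) r + q(0) = 0, i.e. r^2 - 4 = 0.
Discriminant: (0)^2 - 4(-4) = 16, so r = (0 ± 4)/2.
Solving: r_1 = 2, r_2 = -2.

indicial: r^2 - 4 = 0; roots r_1 = 2, r_2 = -2


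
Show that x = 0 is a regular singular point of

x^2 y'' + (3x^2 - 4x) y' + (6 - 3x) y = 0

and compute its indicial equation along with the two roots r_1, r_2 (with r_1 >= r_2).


Divide by x^2 to reach normal form y'' + P_1(x) y' + P_2(x) y = 0 with P_1(x) = 3 - 4/x and P_2(x) = -3/x + 6/x^2.
x = 0 is a singular point because the y'-coefficient 3 - 4/x has a pole at x = 0 and the y-coefficient -3/x + 6/x^2 has a pole at x = 0.
It is a regular singular point because x P_1(x) = p(x) = 3x - 4 and x^2 P_2(x) = q(x) = 6 - 3x are polynomials, hence analytic at x = 0.
p(0) = -4,  q(0) = 6.
Indicial equation: r(r-1) + p(0) r + q(0) = 0, i.e. r^2 + (p(0) - 1) r + q(0) = 0, i.e. r^2 - 5 r + 6 = 0.
Discriminant: (-5)^2 - 4(6) = 1, so r = (5 ± 1)/2.
Solving: r_1 = 3, r_2 = 2.

indicial: r^2 - 5 r + 6 = 0; roots r_1 = 3, r_2 = 2


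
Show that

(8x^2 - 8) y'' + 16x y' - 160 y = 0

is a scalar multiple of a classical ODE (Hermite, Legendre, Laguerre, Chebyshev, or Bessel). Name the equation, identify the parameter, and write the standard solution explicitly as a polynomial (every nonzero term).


All three coefficients share the factor -8; dividing through by -8 gives  (1 - x^2) y'' - 2x y' + 20 y = 0.
This matches the Legendre equation (1 - x^2) y'' - 2x y' + n(n+1) y = 0 (note the -2x y' term) with n(n+1) = 20, so n = 4; the polynomial solution is P_4(x).
With y = sum_k a_k x^k, matching x^k gives (k+2)(k+1) a_{k+2} = [k(k+1) - n(n+1)] a_k = (k - 4)(k + 5) a_k. The right side vanishes at k = 4, so the series with the parity of 4 terminates at degree 4.
Standard normalization (P_n(1) = 1): leading coefficient (2n)!/(2^n (n!)^2) = 40320/(16*576) = 35/8, so a_4 = 35/8. Work downward with a_k = (k+1)(k+2) a_{k+2} / ((k - 4)(k + 5)):
  a_2 = (3)(4)(35/8) / ((2 - 4)(2 + 5)) = (105/2)/(-14) = -15/4
  a_0 = (1)(2)(-15/4) / ((0 - 4)(0 + 5)) = (-15/2)/(-20) = 3/8
Hence P_4(x) = 35 x^4/8 - 15 x^2/4 + 3/8.

P_4(x); series = 35 x^4/8 - 15 x^2/4 + 3/8


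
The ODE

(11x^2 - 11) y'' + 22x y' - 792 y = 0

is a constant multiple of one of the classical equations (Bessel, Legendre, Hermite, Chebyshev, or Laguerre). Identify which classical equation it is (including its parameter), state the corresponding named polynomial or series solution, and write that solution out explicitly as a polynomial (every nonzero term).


All three coefficients share the factor -11; dividing through by -11 gives  (1 - x^2) y'' - 2x y' + 72 y = 0.
This matches the Legendre equation (1 - x^2) y'' - 2x y' + n(n+1) y = 0 (note the -2x y' term) with n(n+1) = 72, so n = 8; the polynomial solution is P_8(x).
With y = sum_k a_k x^k, matching x^k gives (k+2)(k+1) a_{k+2} = [k(k+1) - n(n+1)] a_k = (k - 8)(k + 9) a_k. The right side vanishes at k = 8, so the series with the parity of 8 terminates at degree 8.
Standard normalization (P_n(1) = 1): leading coefficient (2n)!/(2^n (n!)^2) = 20922789888000/(256*1625702400) = 6435/128, so a_8 = 6435/128. Work downward with a_k = (k+1)(k+2) a_{k+2} / ((k - 8)(k + 9)):
  a_6 = (7)(8)(6435/128) / ((6 - 8)(6 + 9)) = (45045/16)/(-30) = -3003/32
  a_4 = (5)(6)(-3003/32) / ((4 - 8)(4 + 9)) = (-45045/16)/(-52) = 3465/64
  a_2 = (3)(4)(3465/64) / ((2 - 8)(2 + 9)) = (10395/16)/(-66) = -315/32
  a_0 = (1)(2)(-315/32) / ((0 - 8)(0 + 9)) = (-315/16)/(-72) = 35/128
Hence P_8(x) = 6435 x^8/128 - 3003 x^6/32 + 3465 x^4/64 - 315 x^2/32 + 35/128.

P_8(x); series = 6435 x^8/128 - 3003 x^6/32 + 3465 x^4/64 - 315 x^2/32 + 35/128


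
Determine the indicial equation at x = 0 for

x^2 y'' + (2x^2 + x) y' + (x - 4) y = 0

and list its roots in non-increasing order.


Divide by x^2 to reach normal form y'' + P_1(x) y' + P_2(x) y = 0 with P_1(x) = 2 + 1/x and P_2(x) = 1/x - 4/x^2.
x = 0 is a singular point because the y'-coefficient 2 + 1/x has a pole at x = 0 and the y-coefficient 1/x - 4/x^2 has a pole at x = 0.
It is a regular singular point because x P_1(x) = p(x) = 2x + 1 and x^2 P_2(x) = q(x) = x - 4 are polynomials, hence analytic at x = 0.
p(0) = 1,  q(0) = -4.
Indicial equation: r(r-1) + p(0) r + q(0) = 0, i.e. r^2 + (p(0) - 1) r + q(0) = 0, i.e. r^2 - 4 = 0.
Discriminant: (0)^2 - 4(-4) = 16, so r = (0 ± 4)/2.
Solving: r_1 = 2, r_2 = -2.

indicial: r^2 - 4 = 0; roots r_1 = 2, r_2 = -2


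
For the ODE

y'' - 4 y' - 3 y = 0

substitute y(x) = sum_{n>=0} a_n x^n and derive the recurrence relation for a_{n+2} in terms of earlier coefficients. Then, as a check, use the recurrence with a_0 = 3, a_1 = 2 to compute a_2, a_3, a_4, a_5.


Substitute y = sum_n a_n x^n.
y''(x) has coefficient (n+2)(n+1) a_{n+2} at x^n;
-4 y'(x) has coefficient -4 (n+1) a_{n+1} at x^n;
-3 y(x) has coefficient -3 a_n at x^n.
Matching x^n: (n+2)(n+1) a_{n+2} - 4 (n+1) a_{n+1} - 3 a_n = 0.
Thus a_{n+2} = [4 (n+1) a_{n+1} + 3 a_n] / ((n+1)(n+2)).

Check with a_0 = 3, a_1 = 2 (apply the recurrence for n = 0, 1, 2, 3): a_0 = 3, a_1 = 2, a_2 = 17/2, a_3 = 37/3, a_4 = 347/24, a_5 = 161/12.

a_(n+2) = [4 (n+1) a_(n+1) + 3 a_n] / ((n+1)(n+2)); check: a_0 = 3, a_1 = 2, a_2 = 17/2, a_3 = 37/3, a_4 = 347/24, a_5 = 161/12


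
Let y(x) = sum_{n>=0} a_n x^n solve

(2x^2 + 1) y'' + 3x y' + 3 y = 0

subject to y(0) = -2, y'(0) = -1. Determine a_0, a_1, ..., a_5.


Ansatz: y(x) = sum_{n>=0} a_n x^n, so y'(x) = sum_{n>=1} n a_n x^(n-1) and y''(x) = sum_{n>=2} n(n-1) a_n x^(n-2).
Substitute into P(x) y'' + Q(x) y' + R(x) y = 0 with P(x) = 2x^2 + 1, Q(x) = 3x, R(x) = 3, and match powers of x.
Initial conditions: a_0 = -2, a_1 = -1.
Setting the coefficient of each power of x to zero and solving order by order (substituting the coefficients already found):
  x^0: 2 a_2 + 3 a_0 = 0  ->  2 a_2 = -3 a_0 = 6  ->  a_2 = 3
  x^1: 6 a_3 + 6 a_1 = 0  ->  6 a_3 = -6 a_1 = 6  ->  a_3 = 1
  x^2: 12 a_4 + 13 a_2 = 0  ->  12 a_4 = -13 a_2 = -39  ->  a_4 = -13/4
  x^3: 20 a_5 + 24 a_3 = 0  ->  20 a_5 = -24 a_3 = -24  ->  a_5 = -6/5
Truncated series: y(x) = -2 - x + 3 x^2 + x^3 - (13/4) x^4 - (6/5) x^5 + O(x^6).

a_0 = -2; a_1 = -1; a_2 = 3; a_3 = 1; a_4 = -13/4; a_5 = -6/5


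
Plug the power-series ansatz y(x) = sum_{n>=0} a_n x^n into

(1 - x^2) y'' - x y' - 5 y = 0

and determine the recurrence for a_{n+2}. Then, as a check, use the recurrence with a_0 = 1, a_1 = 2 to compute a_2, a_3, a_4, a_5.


Substitute y = sum_n a_n x^n.
(1 - 1 x^2) y'' contributes (n+2)(n+1) a_{n+2} - n(n-1) a_n at x^n.
-x y'(x) contributes -n a_n at x^n.
-5 y(x) contributes -5 a_n at x^n.
Matching x^n: (n+2)(n+1) a_{n+2} + (-n(n-1) - n - 5) a_n = 0.
Thus a_{n+2} = (n(n-1) + n + 5) / ((n+1)(n+2)) * a_n.

Check with a_0 = 1, a_1 = 2 (apply the recurrence for n = 0, 1, 2, 3): a_0 = 1, a_1 = 2, a_2 = 5/2, a_3 = 2, a_4 = 15/8, a_5 = 7/5.

a_(n+2) = (n(n-1) + n + 5) / ((n+1)(n+2)) * a_n; check: a_0 = 1, a_1 = 2, a_2 = 5/2, a_3 = 2, a_4 = 15/8, a_5 = 7/5


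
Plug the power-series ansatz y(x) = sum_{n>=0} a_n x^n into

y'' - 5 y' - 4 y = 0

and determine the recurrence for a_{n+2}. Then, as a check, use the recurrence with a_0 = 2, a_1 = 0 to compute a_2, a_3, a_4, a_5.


Substitute y = sum_n a_n x^n.
y''(x) has coefficient (n+2)(n+1) a_{n+2} at x^n;
-5 y'(x) has coefficient -5 (n+1) a_{n+1} at x^n;
-4 y(x) has coefficient -4 a_n at x^n.
Matching x^n: (n+2)(n+1) a_{n+2} - 5 (n+1) a_{n+1} - 4 a_n = 0.
Thus a_{n+2} = [5 (n+1) a_{n+1} + 4 a_n] / ((n+1)(n+2)).

Check with a_0 = 2, a_1 = 0 (apply the recurrence for n = 0, 1, 2, 3): a_0 = 2, a_1 = 0, a_2 = 4, a_3 = 20/3, a_4 = 29/3, a_5 = 11.

a_(n+2) = [5 (n+1) a_(n+1) + 4 a_n] / ((n+1)(n+2)); check: a_0 = 2, a_1 = 0, a_2 = 4, a_3 = 20/3, a_4 = 29/3, a_5 = 11


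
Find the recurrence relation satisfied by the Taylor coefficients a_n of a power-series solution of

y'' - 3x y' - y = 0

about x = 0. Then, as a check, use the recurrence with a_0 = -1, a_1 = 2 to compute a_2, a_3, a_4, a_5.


Substitute y = sum_n a_n x^n.
y''(x) has coefficient (n+2)(n+1) a_{n+2} at x^n;
-3 x y'(x) has coefficient -3 n a_n at x^n (shift);
-y(x) has coefficient -1 a_n at x^n.
Matching x^n: (n+2)(n+1) a_{n+2} + (-3n - 1) a_n = 0.
Thus a_{n+2} = (3n + 1) / ((n+1)(n+2)) * a_n.

Check with a_0 = -1, a_1 = 2 (apply the recurrence for n = 0, 1, 2, 3): a_0 = -1, a_1 = 2, a_2 = -1/2, a_3 = 4/3, a_4 = -7/24, a_5 = 2/3.

a_(n+2) = (3n + 1) / ((n+1)(n+2)) * a_n; check: a_0 = -1, a_1 = 2, a_2 = -1/2, a_3 = 4/3, a_4 = -7/24, a_5 = 2/3


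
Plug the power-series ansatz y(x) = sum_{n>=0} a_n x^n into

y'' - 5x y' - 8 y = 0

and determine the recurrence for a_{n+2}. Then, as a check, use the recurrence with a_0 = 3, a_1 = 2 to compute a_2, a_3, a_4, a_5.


Substitute y = sum_n a_n x^n.
y''(x) has coefficient (n+2)(n+1) a_{n+2} at x^n;
-5 x y'(x) has coefficient -5 n a_n at x^n (shift);
-8 y(x) has coefficient -8 a_n at x^n.
Matching x^n: (n+2)(n+1) a_{n+2} + (-5n - 8) a_n = 0.
Thus a_{n+2} = (5n + 8) / ((n+1)(n+2)) * a_n.

Check with a_0 = 3, a_1 = 2 (apply the recurrence for n = 0, 1, 2, 3): a_0 = 3, a_1 = 2, a_2 = 12, a_3 = 13/3, a_4 = 18, a_5 = 299/60.

a_(n+2) = (5n + 8) / ((n+1)(n+2)) * a_n; check: a_0 = 3, a_1 = 2, a_2 = 12, a_3 = 13/3, a_4 = 18, a_5 = 299/60


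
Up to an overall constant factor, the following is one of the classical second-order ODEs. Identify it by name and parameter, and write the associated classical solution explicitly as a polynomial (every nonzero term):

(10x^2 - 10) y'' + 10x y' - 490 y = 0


All three coefficients share the factor -10; dividing through by -10 gives  (1 - x^2) y'' - x y' + 49 y = 0.
This matches the Chebyshev equation (1 - x^2) y'' - x y' + n^2 y = 0 (note the -x y' term, not -2x y') with n^2 = 49, so n = 7; the polynomial solution is T_7(x).
With y = sum_k a_k x^k, matching x^k gives (k+2)(k+1) a_{k+2} = (k^2 - n^2) a_k = (k - 7)(k + 7) a_k. The right side vanishes at k = 7, so the series with the parity of 7 terminates at degree 7.
Standard normalization: leading coefficient of T_n is 2^(n-1), so a_7 = 2^6 = 64. Work downward with a_k = (k+1)(k+2) a_{k+2} / ((k - 7)(k + 7)):
  a_5 = (6)(7)(64) / ((5 - 7)(5 + 7)) = 2688/(-24) = -112
  a_3 = (4)(5)(-112) / ((3 - 7)(3 + 7)) = -2240/(-40) = 56
  a_1 = (2)(3)(56) / ((1 - 7)(1 + 7)) = 336/(-48) = -7
Hence T_7(x) = 64 x^7 - 112 x^5 + 56 x^3 - 7 x.

T_7(x); series = 64 x^7 - 112 x^5 + 56 x^3 - 7 x


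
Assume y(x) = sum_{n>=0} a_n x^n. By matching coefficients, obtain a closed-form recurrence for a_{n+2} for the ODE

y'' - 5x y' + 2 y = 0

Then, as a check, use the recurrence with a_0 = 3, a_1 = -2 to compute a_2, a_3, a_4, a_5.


Substitute y = sum_n a_n x^n.
y''(x) has coefficient (n+2)(n+1) a_{n+2} at x^n;
-5 x y'(x) has coefficient -5 n a_n at x^n (shift);
2 y(x) has coefficient 2 a_n at x^n.
Matching x^n: (n+2)(n+1) a_{n+2} + (-5n + 2) a_n = 0.
Thus a_{n+2} = (5n - 2) / ((n+1)(n+2)) * a_n.

Check with a_0 = 3, a_1 = -2 (apply the recurrence for n = 0, 1, 2, 3): a_0 = 3, a_1 = -2, a_2 = -3, a_3 = -1, a_4 = -2, a_5 = -13/20.

a_(n+2) = (5n - 2) / ((n+1)(n+2)) * a_n; check: a_0 = 3, a_1 = -2, a_2 = -3, a_3 = -1, a_4 = -2, a_5 = -13/20


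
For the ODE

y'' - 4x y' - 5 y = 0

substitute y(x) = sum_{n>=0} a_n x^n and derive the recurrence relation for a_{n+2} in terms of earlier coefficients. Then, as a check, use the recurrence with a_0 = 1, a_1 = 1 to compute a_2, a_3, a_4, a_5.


Substitute y = sum_n a_n x^n.
y''(x) has coefficient (n+2)(n+1) a_{n+2} at x^n;
-4 x y'(x) has coefficient -4 n a_n at x^n (shift);
-5 y(x) has coefficient -5 a_n at x^n.
Matching x^n: (n+2)(n+1) a_{n+2} + (-4n - 5) a_n = 0.
Thus a_{n+2} = (4n + 5) / ((n+1)(n+2)) * a_n.

Check with a_0 = 1, a_1 = 1 (apply the recurrence for n = 0, 1, 2, 3): a_0 = 1, a_1 = 1, a_2 = 5/2, a_3 = 3/2, a_4 = 65/24, a_5 = 51/40.

a_(n+2) = (4n + 5) / ((n+1)(n+2)) * a_n; check: a_0 = 1, a_1 = 1, a_2 = 5/2, a_3 = 3/2, a_4 = 65/24, a_5 = 51/40


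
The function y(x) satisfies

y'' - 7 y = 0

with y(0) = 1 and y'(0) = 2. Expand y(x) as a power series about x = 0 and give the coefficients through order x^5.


Ansatz: y(x) = sum_{n>=0} a_n x^n, so y'(x) = sum_{n>=1} n a_n x^(n-1) and y''(x) = sum_{n>=2} n(n-1) a_n x^(n-2).
Substitute into P(x) y'' + Q(x) y' + R(x) y = 0 with P(x) = 1, Q(x) = 0, R(x) = -7, and match powers of x.
Initial conditions: a_0 = 1, a_1 = 2.
Setting the coefficient of each power of x to zero and solving order by order (substituting the coefficients already found):
  x^0: 2 a_2 - 7 a_0 = 0  ->  2 a_2 = 7 a_0 = 7  ->  a_2 = 7/2
  x^1: 6 a_3 - 7 a_1 = 0  ->  6 a_3 = 7 a_1 = 14  ->  a_3 = 7/3
  x^2: 12 a_4 - 7 a_2 = 0  ->  12 a_4 = 7 a_2 = 49/2  ->  a_4 = 49/24
  x^3: 20 a_5 - 7 a_3 = 0  ->  20 a_5 = 7 a_3 = 49/3  ->  a_5 = 49/60
Truncated series: y(x) = 1 + 2 x + (7/2) x^2 + (7/3) x^3 + (49/24) x^4 + (49/60) x^5 + O(x^6).

a_0 = 1; a_1 = 2; a_2 = 7/2; a_3 = 7/3; a_4 = 49/24; a_5 = 49/60


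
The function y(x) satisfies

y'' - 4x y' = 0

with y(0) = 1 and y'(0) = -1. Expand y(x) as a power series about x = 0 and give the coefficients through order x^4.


Ansatz: y(x) = sum_{n>=0} a_n x^n, so y'(x) = sum_{n>=1} n a_n x^(n-1) and y''(x) = sum_{n>=2} n(n-1) a_n x^(n-2).
Substitute into P(x) y'' + Q(x) y' + R(x) y = 0 with P(x) = 1, Q(x) = -4x, R(x) = 0, and match powers of x.
Initial conditions: a_0 = 1, a_1 = -1.
Setting the coefficient of each power of x to zero and solving order by order (substituting the coefficients already found):
  x^0: 2 a_2 = 0  ->  a_2 = 0
  x^1: 6 a_3 - 4 a_1 = 0  ->  6 a_3 = 4 a_1 = -4  ->  a_3 = -2/3
  x^2: 12 a_4 - 8 a_2 = 0  ->  12 a_4 = 8 a_2 = 0  ->  a_4 = 0
Truncated series: y(x) = 1 - x - (2/3) x^3 + O(x^5).

a_0 = 1; a_1 = -1; a_2 = 0; a_3 = -2/3; a_4 = 0


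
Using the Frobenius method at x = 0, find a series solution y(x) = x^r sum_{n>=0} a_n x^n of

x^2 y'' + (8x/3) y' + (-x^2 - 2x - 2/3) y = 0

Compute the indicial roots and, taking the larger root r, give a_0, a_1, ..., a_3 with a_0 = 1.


Write in Frobenius form y'' + (p(x)/x) y' + (q(x)/x^2) y = 0:
  p(x) = 8/3,  q(x) = -x^2 - 2x - 2/3.
Indicial equation: r(r-1) + (8/3) r + (-2/3) = 0 -> roots r_1 = 1/3, r_2 = -2.
Take r = r_1 = 1/3. Let y(x) = x^r sum_{n>=0} a_n x^n with a_0 = 1.
Substitute y = x^r sum a_n x^n and match x^{r+n}. The recurrence is
  D(n) a_n - 2 a_{n-1} - 1 a_{n-2} = 0,  where D(n) = (r+n)(r+n-1) + (8/3)(r+n) + (-2/3).
  a_n = [2 a_{n-1} + 1 a_{n-2}] / D(n).
Since the indicial polynomial factors as (r - r_1)(r - r_2), D(n) = (r_1 + n - r_1)(r_1 + n - r_2) = n(n + 7/3).
Evaluating step by step (a_0 = 1):
  n = 1: D(1) = 1(1 + 7/3) = 10/3; numerator = 2(1) = 2; a_1 = (2)/(10/3) = 3/5
  n = 2: D(2) = 2(2 + 7/3) = 26/3; numerator = 2(3/5) + 1(1) = 11/5; a_2 = (11/5)/(26/3) = 33/130
  n = 3: D(3) = 3(3 + 7/3) = 16; numerator = 2(33/130) + 1(3/5) = 72/65; a_3 = (72/65)/(16) = 9/130

r = 1/3; a_0 = 1; a_1 = 3/5; a_2 = 33/130; a_3 = 9/130


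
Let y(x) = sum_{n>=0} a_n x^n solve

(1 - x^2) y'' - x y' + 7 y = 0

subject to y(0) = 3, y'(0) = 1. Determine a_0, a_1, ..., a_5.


Ansatz: y(x) = sum_{n>=0} a_n x^n, so y'(x) = sum_{n>=1} n a_n x^(n-1) and y''(x) = sum_{n>=2} n(n-1) a_n x^(n-2).
Substitute into P(x) y'' + Q(x) y' + R(x) y = 0 with P(x) = 1 - x^2, Q(x) = -x, R(x) = 7, and match powers of x.
Initial conditions: a_0 = 3, a_1 = 1.
Setting the coefficient of each power of x to zero and solving order by order (substituting the coefficients already found):
  x^0: 2 a_2 + 7 a_0 = 0  ->  2 a_2 = -7 a_0 = -21  ->  a_2 = -21/2
  x^1: 6 a_3 + 6 a_1 = 0  ->  6 a_3 = -6 a_1 = -6  ->  a_3 = -1
  x^2: 12 a_4 + 3 a_2 = 0  ->  12 a_4 = -3 a_2 = 63/2  ->  a_4 = 21/8
  x^3: 20 a_5 - 2 a_3 = 0  ->  20 a_5 = 2 a_3 = -2  ->  a_5 = -1/10
Truncated series: y(x) = 3 + x - (21/2) x^2 - x^3 + (21/8) x^4 - (1/10) x^5 + O(x^6).

a_0 = 3; a_1 = 1; a_2 = -21/2; a_3 = -1; a_4 = 21/8; a_5 = -1/10


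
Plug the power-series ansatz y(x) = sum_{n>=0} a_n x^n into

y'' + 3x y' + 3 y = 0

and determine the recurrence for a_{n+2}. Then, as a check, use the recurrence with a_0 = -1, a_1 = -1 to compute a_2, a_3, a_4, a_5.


Substitute y = sum_n a_n x^n.
y''(x) has coefficient (n+2)(n+1) a_{n+2} at x^n;
3 x y'(x) has coefficient 3 n a_n at x^n (shift);
3 y(x) has coefficient 3 a_n at x^n.
Matching x^n: (n+2)(n+1) a_{n+2} + (3n + 3) a_n = 0.
Thus a_{n+2} = (-3n - 3) / ((n+1)(n+2)) * a_n.

Check with a_0 = -1, a_1 = -1 (apply the recurrence for n = 0, 1, 2, 3): a_0 = -1, a_1 = -1, a_2 = 3/2, a_3 = 1, a_4 = -9/8, a_5 = -3/5.

a_(n+2) = (-3n - 3) / ((n+1)(n+2)) * a_n; check: a_0 = -1, a_1 = -1, a_2 = 3/2, a_3 = 1, a_4 = -9/8, a_5 = -3/5


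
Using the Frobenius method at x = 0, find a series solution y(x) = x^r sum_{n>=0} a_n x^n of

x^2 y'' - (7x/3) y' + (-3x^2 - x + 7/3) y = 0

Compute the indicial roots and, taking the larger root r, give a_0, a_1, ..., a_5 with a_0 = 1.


Write in Frobenius form y'' + (p(x)/x) y' + (q(x)/x^2) y = 0:
  p(x) = -7/3,  q(x) = -3x^2 - x + 7/3.
Indicial equation: r(r-1) + (-7/3) r + (7/3) = 0 -> roots r_1 = 7/3, r_2 = 1.
Take r = r_1 = 7/3. Let y(x) = x^r sum_{n>=0} a_n x^n with a_0 = 1.
Substitute y = x^r sum a_n x^n and match x^{r+n}. The recurrence is
  D(n) a_n - 1 a_{n-1} - 3 a_{n-2} = 0,  where D(n) = (r+n)(r+n-1) + (-7/3)(r+n) + (7/3).
  a_n = [1 a_{n-1} + 3 a_{n-2}] / D(n).
Since the indicial polynomial factors as (r - r_1)(r - r_2), D(n) = (r_1 + n - r_1)(r_1 + n - r_2) = n(n + 4/3).
Evaluating step by step (a_0 = 1):
  n = 1: D(1) = 1(1 + 4/3) = 7/3; numerator = 1(1) = 1; a_1 = (1)/(7/3) = 3/7
  n = 2: D(2) = 2(2 + 4/3) = 20/3; numerator = 1(3/7) + 3(1) = 24/7; a_2 = (24/7)/(20/3) = 18/35
  n = 3: D(3) = 3(3 + 4/3) = 13; numerator = 1(18/35) + 3(3/7) = 9/5; a_3 = (9/5)/(13) = 9/65
  n = 4: D(4) = 4(4 + 4/3) = 64/3; numerator = 1(9/65) + 3(18/35) = 153/91; a_4 = (153/91)/(64/3) = 459/5824
  n = 5: D(5) = 5(5 + 4/3) = 95/3; numerator = 1(459/5824) + 3(9/65) = 1107/2240; a_5 = (1107/2240)/(95/3) = 3321/212800

r = 7/3; a_0 = 1; a_1 = 3/7; a_2 = 18/35; a_3 = 9/65; a_4 = 459/5824; a_5 = 3321/212800


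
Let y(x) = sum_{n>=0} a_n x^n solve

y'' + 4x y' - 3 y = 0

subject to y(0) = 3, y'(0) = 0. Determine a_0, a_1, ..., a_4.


Ansatz: y(x) = sum_{n>=0} a_n x^n, so y'(x) = sum_{n>=1} n a_n x^(n-1) and y''(x) = sum_{n>=2} n(n-1) a_n x^(n-2).
Substitute into P(x) y'' + Q(x) y' + R(x) y = 0 with P(x) = 1, Q(x) = 4x, R(x) = -3, and match powers of x.
Initial conditions: a_0 = 3, a_1 = 0.
Setting the coefficient of each power of x to zero and solving order by order (substituting the coefficients already found):
  x^0: 2 a_2 - 3 a_0 = 0  ->  2 a_2 = 3 a_0 = 9  ->  a_2 = 9/2
  x^1: 6 a_3 + a_1 = 0  ->  6 a_3 = -a_1 = 0  ->  a_3 = 0
  x^2: 12 a_4 + 5 a_2 = 0  ->  12 a_4 = -5 a_2 = -45/2  ->  a_4 = -15/8
Truncated series: y(x) = 3 + (9/2) x^2 - (15/8) x^4 + O(x^5).

a_0 = 3; a_1 = 0; a_2 = 9/2; a_3 = 0; a_4 = -15/8


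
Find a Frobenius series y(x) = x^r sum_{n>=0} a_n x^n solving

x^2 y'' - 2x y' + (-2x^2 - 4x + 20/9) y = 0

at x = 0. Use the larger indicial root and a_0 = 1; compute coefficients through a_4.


Write in Frobenius form y'' + (p(x)/x) y' + (q(x)/x^2) y = 0:
  p(x) = -2,  q(x) = -2x^2 - 4x + 20/9.
Indicial equation: r(r-1) + (-2) r + (20/9) = 0 -> roots r_1 = 5/3, r_2 = 4/3.
Take r = r_1 = 5/3. Let y(x) = x^r sum_{n>=0} a_n x^n with a_0 = 1.
Substitute y = x^r sum a_n x^n and match x^{r+n}. The recurrence is
  D(n) a_n - 4 a_{n-1} - 2 a_{n-2} = 0,  where D(n) = (r+n)(r+n-1) + (-2)(r+n) + (20/9).
  a_n = [4 a_{n-1} + 2 a_{n-2}] / D(n).
Since the indicial polynomial factors as (r - r_1)(r - r_2), D(n) = (r_1 + n - r_1)(r_1 + n - r_2) = n(n + 1/3).
Evaluating step by step (a_0 = 1):
  n = 1: D(1) = 1(1 + 1/3) = 4/3; numerator = 4(1) = 4; a_1 = (4)/(4/3) = 3
  n = 2: D(2) = 2(2 + 1/3) = 14/3; numerator = 4(3) + 2(1) = 14; a_2 = (14)/(14/3) = 3
  n = 3: D(3) = 3(3 + 1/3) = 10; numerator = 4(3) + 2(3) = 18; a_3 = (18)/(10) = 9/5
  n = 4: D(4) = 4(4 + 1/3) = 52/3; numerator = 4(9/5) + 2(3) = 66/5; a_4 = (66/5)/(52/3) = 99/130

r = 5/3; a_0 = 1; a_1 = 3; a_2 = 3; a_3 = 9/5; a_4 = 99/130


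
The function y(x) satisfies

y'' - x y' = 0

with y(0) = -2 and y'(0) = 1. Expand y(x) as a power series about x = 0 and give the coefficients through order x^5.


Ansatz: y(x) = sum_{n>=0} a_n x^n, so y'(x) = sum_{n>=1} n a_n x^(n-1) and y''(x) = sum_{n>=2} n(n-1) a_n x^(n-2).
Substitute into P(x) y'' + Q(x) y' + R(x) y = 0 with P(x) = 1, Q(x) = -x, R(x) = 0, and match powers of x.
Initial conditions: a_0 = -2, a_1 = 1.
Setting the coefficient of each power of x to zero and solving order by order (substituting the coefficients already found):
  x^0: 2 a_2 = 0  ->  a_2 = 0
  x^1: 6 a_3 - a_1 = 0  ->  6 a_3 = a_1 = 1  ->  a_3 = 1/6
  x^2: 12 a_4 - 2 a_2 = 0  ->  12 a_4 = 2 a_2 = 0  ->  a_4 = 0
  x^3: 20 a_5 - 3 a_3 = 0  ->  20 a_5 = 3 a_3 = 1/2  ->  a_5 = 1/40
Truncated series: y(x) = -2 + x + (1/6) x^3 + (1/40) x^5 + O(x^6).

a_0 = -2; a_1 = 1; a_2 = 0; a_3 = 1/6; a_4 = 0; a_5 = 1/40


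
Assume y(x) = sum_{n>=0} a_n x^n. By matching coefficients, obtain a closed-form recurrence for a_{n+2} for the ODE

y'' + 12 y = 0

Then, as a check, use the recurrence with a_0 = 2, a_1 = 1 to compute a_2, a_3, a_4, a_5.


Substitute y = sum_n a_n x^n into y'' + (const) y = 0.
y''(x) = sum_{n>=0} (n+2)(n+1) a_{n+2} x^n.
The ODE becomes sum_n [(n+2)(n+1) a_{n+2} + 12 a_n] x^n = 0.
Setting each coefficient to zero gives the recurrence:
  (n+2)(n+1) a_{n+2} + 12 a_n = 0,
  a_{n+2} = -12 / ((n+1)(n+2)) a_n.

Check with a_0 = 2, a_1 = 1 (apply the recurrence for n = 0, 1, 2, 3): a_0 = 2, a_1 = 1, a_2 = -12, a_3 = -2, a_4 = 12, a_5 = 6/5.

a_{n+2} = -12/((n+1)(n+2)) * a_n; check: a_0 = 2, a_1 = 1, a_2 = -12, a_3 = -2, a_4 = 12, a_5 = 6/5


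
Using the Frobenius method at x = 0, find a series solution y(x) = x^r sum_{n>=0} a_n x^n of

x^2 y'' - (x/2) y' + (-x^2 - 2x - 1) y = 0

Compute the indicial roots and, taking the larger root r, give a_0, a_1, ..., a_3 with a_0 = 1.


Write in Frobenius form y'' + (p(x)/x) y' + (q(x)/x^2) y = 0:
  p(x) = -1/2,  q(x) = -x^2 - 2x - 1.
Indicial equation: r(r-1) + (-1/2) r + (-1) = 0 -> roots r_1 = 2, r_2 = -1/2.
Take r = r_1 = 2. Let y(x) = x^r sum_{n>=0} a_n x^n with a_0 = 1.
Substitute y = x^r sum a_n x^n and match x^{r+n}. The recurrence is
  D(n) a_n - 2 a_{n-1} - 1 a_{n-2} = 0,  where D(n) = (r+n)(r+n-1) + (-1/2)(r+n) + (-1).
  a_n = [2 a_{n-1} + 1 a_{n-2}] / D(n).
Since the indicial polynomial factors as (r - r_1)(r - r_2), D(n) = (r_1 + n - r_1)(r_1 + n - r_2) = n(n + 5/2).
Evaluating step by step (a_0 = 1):
  n = 1: D(1) = 1(1 + 5/2) = 7/2; numerator = 2(1) = 2; a_1 = (2)/(7/2) = 4/7
  n = 2: D(2) = 2(2 + 5/2) = 9; numerator = 2(4/7) + 1(1) = 15/7; a_2 = (15/7)/(9) = 5/21
  n = 3: D(3) = 3(3 + 5/2) = 33/2; numerator = 2(5/21) + 1(4/7) = 22/21; a_3 = (22/21)/(33/2) = 4/63

r = 2; a_0 = 1; a_1 = 4/7; a_2 = 5/21; a_3 = 4/63


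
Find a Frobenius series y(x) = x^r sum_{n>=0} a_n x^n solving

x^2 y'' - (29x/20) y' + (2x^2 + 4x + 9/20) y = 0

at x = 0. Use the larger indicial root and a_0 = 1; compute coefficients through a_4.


Write in Frobenius form y'' + (p(x)/x) y' + (q(x)/x^2) y = 0:
  p(x) = -29/20,  q(x) = 2x^2 + 4x + 9/20.
Indicial equation: r(r-1) + (-29/20) r + (9/20) = 0 -> roots r_1 = 9/4, r_2 = 1/5.
Take r = r_1 = 9/4. Let y(x) = x^r sum_{n>=0} a_n x^n with a_0 = 1.
Substitute y = x^r sum a_n x^n and match x^{r+n}. The recurrence is
  D(n) a_n + 4 a_{n-1} + 2 a_{n-2} = 0,  where D(n) = (r+n)(r+n-1) + (-29/20)(r+n) + (9/20).
  a_n = [-4 a_{n-1} - 2 a_{n-2}] / D(n).
Since the indicial polynomial factors as (r - r_1)(r - r_2), D(n) = (r_1 + n - r_1)(r_1 + n - r_2) = n(n + 41/20).
Evaluating step by step (a_0 = 1):
  n = 1: D(1) = 1(1 + 41/20) = 61/20; numerator = -4(1) = -4; a_1 = (-4)/(61/20) = -80/61
  n = 2: D(2) = 2(2 + 41/20) = 81/10; numerator = -4(-80/61) - 2(1) = 198/61; a_2 = (198/61)/(81/10) = 220/549
  n = 3: D(3) = 3(3 + 41/20) = 303/20; numerator = -4(220/549) - 2(-80/61) = 560/549; a_3 = (560/549)/(303/20) = 11200/166347
  n = 4: D(4) = 4(4 + 41/20) = 121/5; numerator = -4(11200/166347) - 2(220/549) = -2920/2727; a_4 = (-2920/2727)/(121/5) = -14600/329967

r = 9/4; a_0 = 1; a_1 = -80/61; a_2 = 220/549; a_3 = 11200/166347; a_4 = -14600/329967


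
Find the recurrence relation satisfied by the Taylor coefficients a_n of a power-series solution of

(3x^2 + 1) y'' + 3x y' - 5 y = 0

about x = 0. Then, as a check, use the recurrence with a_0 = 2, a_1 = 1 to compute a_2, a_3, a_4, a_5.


Substitute y = sum_n a_n x^n.
(1 + 3 x^2) y'' contributes (n+2)(n+1) a_{n+2} + 3 n(n-1) a_n at x^n.
3 x y'(x) contributes 3 n a_n at x^n.
-5 y(x) contributes -5 a_n at x^n.
Matching x^n: (n+2)(n+1) a_{n+2} + (3 n(n-1) + 3 n - 5) a_n = 0.
Thus a_{n+2} = (-3 n(n-1) - 3 n + 5) / ((n+1)(n+2)) * a_n.

Check with a_0 = 2, a_1 = 1 (apply the recurrence for n = 0, 1, 2, 3): a_0 = 2, a_1 = 1, a_2 = 5, a_3 = 1/3, a_4 = -35/12, a_5 = -11/30.

a_(n+2) = (-3 n(n-1) - 3 n + 5) / ((n+1)(n+2)) * a_n; check: a_0 = 2, a_1 = 1, a_2 = 5, a_3 = 1/3, a_4 = -35/12, a_5 = -11/30


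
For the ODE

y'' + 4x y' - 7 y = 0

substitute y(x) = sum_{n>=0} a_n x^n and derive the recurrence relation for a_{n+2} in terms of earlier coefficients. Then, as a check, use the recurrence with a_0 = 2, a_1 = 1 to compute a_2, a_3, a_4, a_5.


Substitute y = sum_n a_n x^n.
y''(x) has coefficient (n+2)(n+1) a_{n+2} at x^n;
4 x y'(x) has coefficient 4 n a_n at x^n (shift);
-7 y(x) has coefficient -7 a_n at x^n.
Matching x^n: (n+2)(n+1) a_{n+2} + (4n - 7) a_n = 0.
Thus a_{n+2} = (-4n + 7) / ((n+1)(n+2)) * a_n.

Check with a_0 = 2, a_1 = 1 (apply the recurrence for n = 0, 1, 2, 3): a_0 = 2, a_1 = 1, a_2 = 7, a_3 = 1/2, a_4 = -7/12, a_5 = -1/8.

a_(n+2) = (-4n + 7) / ((n+1)(n+2)) * a_n; check: a_0 = 2, a_1 = 1, a_2 = 7, a_3 = 1/2, a_4 = -7/12, a_5 = -1/8


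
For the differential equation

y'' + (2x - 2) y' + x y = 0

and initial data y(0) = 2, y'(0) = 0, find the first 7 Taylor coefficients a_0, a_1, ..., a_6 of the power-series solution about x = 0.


Ansatz: y(x) = sum_{n>=0} a_n x^n, so y'(x) = sum_{n>=1} n a_n x^(n-1) and y''(x) = sum_{n>=2} n(n-1) a_n x^(n-2).
Substitute into P(x) y'' + Q(x) y' + R(x) y = 0 with P(x) = 1, Q(x) = 2x - 2, R(x) = x, and match powers of x.
Initial conditions: a_0 = 2, a_1 = 0.
Setting the coefficient of each power of x to zero and solving order by order (substituting the coefficients already found):
  x^0: 2 a_2 - 2 a_1 = 0  ->  2 a_2 = 2 a_1 = 0  ->  a_2 = 0
  x^1: 6 a_3 - 4 a_2 + 2 a_1 + a_0 = 0  ->  6 a_3 = 4 a_2 - 2 a_1 - a_0 = -2  ->  a_3 = -1/3
  x^2: 12 a_4 - 6 a_3 + 4 a_2 + a_1 = 0  ->  12 a_4 = 6 a_3 - 4 a_2 - a_1 = -2  ->  a_4 = -1/6
  x^3: 20 a_5 - 8 a_4 + 6 a_3 + a_2 = 0  ->  20 a_5 = 8 a_4 - 6 a_3 - a_2 = 2/3  ->  a_5 = 1/30
  x^4: 30 a_6 - 10 a_5 + 8 a_4 + a_3 = 0  ->  30 a_6 = 10 a_5 - 8 a_4 - a_3 = 2  ->  a_6 = 1/15
Truncated series: y(x) = 2 - (1/3) x^3 - (1/6) x^4 + (1/30) x^5 + (1/15) x^6 + O(x^7).

a_0 = 2; a_1 = 0; a_2 = 0; a_3 = -1/3; a_4 = -1/6; a_5 = 1/30; a_6 = 1/15


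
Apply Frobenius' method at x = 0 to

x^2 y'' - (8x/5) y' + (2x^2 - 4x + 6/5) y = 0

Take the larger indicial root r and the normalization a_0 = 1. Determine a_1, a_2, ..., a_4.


Write in Frobenius form y'' + (p(x)/x) y' + (q(x)/x^2) y = 0:
  p(x) = -8/5,  q(x) = 2x^2 - 4x + 6/5.
Indicial equation: r(r-1) + (-8/5) r + (6/5) = 0 -> roots r_1 = 2, r_2 = 3/5.
Take r = r_1 = 2. Let y(x) = x^r sum_{n>=0} a_n x^n with a_0 = 1.
Substitute y = x^r sum a_n x^n and match x^{r+n}. The recurrence is
  D(n) a_n - 4 a_{n-1} + 2 a_{n-2} = 0,  where D(n) = (r+n)(r+n-1) + (-8/5)(r+n) + (6/5).
  a_n = [4 a_{n-1} - 2 a_{n-2}] / D(n).
Since the indicial polynomial factors as (r - r_1)(r - r_2), D(n) = (r_1 + n - r_1)(r_1 + n - r_2) = n(n + 7/5).
Evaluating step by step (a_0 = 1):
  n = 1: D(1) = 1(1 + 7/5) = 12/5; numerator = 4(1) = 4; a_1 = (4)/(12/5) = 5/3
  n = 2: D(2) = 2(2 + 7/5) = 34/5; numerator = 4(5/3) - 2(1) = 14/3; a_2 = (14/3)/(34/5) = 35/51
  n = 3: D(3) = 3(3 + 7/5) = 66/5; numerator = 4(35/51) - 2(5/3) = -10/17; a_3 = (-10/17)/(66/5) = -25/561
  n = 4: D(4) = 4(4 + 7/5) = 108/5; numerator = 4(-25/561) - 2(35/51) = -290/187; a_4 = (-290/187)/(108/5) = -725/10098

r = 2; a_0 = 1; a_1 = 5/3; a_2 = 35/51; a_3 = -25/561; a_4 = -725/10098


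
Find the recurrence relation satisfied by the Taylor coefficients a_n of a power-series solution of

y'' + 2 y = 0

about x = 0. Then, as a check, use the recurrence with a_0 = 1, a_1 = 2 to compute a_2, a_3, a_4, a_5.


Substitute y = sum_n a_n x^n into y'' + (const) y = 0.
y''(x) = sum_{n>=0} (n+2)(n+1) a_{n+2} x^n.
The ODE becomes sum_n [(n+2)(n+1) a_{n+2} + 2 a_n] x^n = 0.
Setting each coefficient to zero gives the recurrence:
  (n+2)(n+1) a_{n+2} + 2 a_n = 0,
  a_{n+2} = -2 / ((n+1)(n+2)) a_n.

Check with a_0 = 1, a_1 = 2 (apply the recurrence for n = 0, 1, 2, 3): a_0 = 1, a_1 = 2, a_2 = -1, a_3 = -2/3, a_4 = 1/6, a_5 = 1/15.

a_{n+2} = -2/((n+1)(n+2)) * a_n; check: a_0 = 1, a_1 = 2, a_2 = -1, a_3 = -2/3, a_4 = 1/6, a_5 = 1/15


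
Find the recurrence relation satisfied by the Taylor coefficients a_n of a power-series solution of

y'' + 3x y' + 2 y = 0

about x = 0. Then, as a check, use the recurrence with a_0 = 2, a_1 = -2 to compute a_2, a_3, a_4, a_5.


Substitute y = sum_n a_n x^n.
y''(x) has coefficient (n+2)(n+1) a_{n+2} at x^n;
3 x y'(x) has coefficient 3 n a_n at x^n (shift);
2 y(x) has coefficient 2 a_n at x^n.
Matching x^n: (n+2)(n+1) a_{n+2} + (3n + 2) a_n = 0.
Thus a_{n+2} = (-3n - 2) / ((n+1)(n+2)) * a_n.

Check with a_0 = 2, a_1 = -2 (apply the recurrence for n = 0, 1, 2, 3): a_0 = 2, a_1 = -2, a_2 = -2, a_3 = 5/3, a_4 = 4/3, a_5 = -11/12.

a_(n+2) = (-3n - 2) / ((n+1)(n+2)) * a_n; check: a_0 = 2, a_1 = -2, a_2 = -2, a_3 = 5/3, a_4 = 4/3, a_5 = -11/12


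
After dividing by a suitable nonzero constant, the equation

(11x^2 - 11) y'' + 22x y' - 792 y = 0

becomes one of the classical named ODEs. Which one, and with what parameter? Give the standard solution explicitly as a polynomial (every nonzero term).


All three coefficients share the factor -11; dividing through by -11 gives  (1 - x^2) y'' - 2x y' + 72 y = 0.
This matches the Legendre equation (1 - x^2) y'' - 2x y' + n(n+1) y = 0 (note the -2x y' term) with n(n+1) = 72, so n = 8; the polynomial solution is P_8(x).
With y = sum_k a_k x^k, matching x^k gives (k+2)(k+1) a_{k+2} = [k(k+1) - n(n+1)] a_k = (k - 8)(k + 9) a_k. The right side vanishes at k = 8, so the series with the parity of 8 terminates at degree 8.
Standard normalization (P_n(1) = 1): leading coefficient (2n)!/(2^n (n!)^2) = 20922789888000/(256*1625702400) = 6435/128, so a_8 = 6435/128. Work downward with a_k = (k+1)(k+2) a_{k+2} / ((k - 8)(k + 9)):
  a_6 = (7)(8)(6435/128) / ((6 - 8)(6 + 9)) = (45045/16)/(-30) = -3003/32
  a_4 = (5)(6)(-3003/32) / ((4 - 8)(4 + 9)) = (-45045/16)/(-52) = 3465/64
  a_2 = (3)(4)(3465/64) / ((2 - 8)(2 + 9)) = (10395/16)/(-66) = -315/32
  a_0 = (1)(2)(-315/32) / ((0 - 8)(0 + 9)) = (-315/16)/(-72) = 35/128
Hence P_8(x) = 6435 x^8/128 - 3003 x^6/32 + 3465 x^4/64 - 315 x^2/32 + 35/128.

P_8(x); series = 6435 x^8/128 - 3003 x^6/32 + 3465 x^4/64 - 315 x^2/32 + 35/128


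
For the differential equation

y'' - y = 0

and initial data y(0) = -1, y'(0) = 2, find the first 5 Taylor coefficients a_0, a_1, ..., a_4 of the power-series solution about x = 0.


Ansatz: y(x) = sum_{n>=0} a_n x^n, so y'(x) = sum_{n>=1} n a_n x^(n-1) and y''(x) = sum_{n>=2} n(n-1) a_n x^(n-2).
Substitute into P(x) y'' + Q(x) y' + R(x) y = 0 with P(x) = 1, Q(x) = 0, R(x) = -1, and match powers of x.
Initial conditions: a_0 = -1, a_1 = 2.
Setting the coefficient of each power of x to zero and solving order by order (substituting the coefficients already found):
  x^0: 2 a_2 - a_0 = 0  ->  2 a_2 = a_0 = -1  ->  a_2 = -1/2
  x^1: 6 a_3 - a_1 = 0  ->  6 a_3 = a_1 = 2  ->  a_3 = 1/3
  x^2: 12 a_4 - a_2 = 0  ->  12 a_4 = a_2 = -1/2  ->  a_4 = -1/24
Truncated series: y(x) = -1 + 2 x - (1/2) x^2 + (1/3) x^3 - (1/24) x^4 + O(x^5).

a_0 = -1; a_1 = 2; a_2 = -1/2; a_3 = 1/3; a_4 = -1/24


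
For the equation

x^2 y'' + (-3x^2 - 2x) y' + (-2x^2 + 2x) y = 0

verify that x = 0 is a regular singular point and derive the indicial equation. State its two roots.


Divide by x^2 to reach normal form y'' + P_1(x) y' + P_2(x) y = 0 with P_1(x) = -3 - 2/x and P_2(x) = -2 + 2/x.
x = 0 is a singular point because the y'-coefficient -3 - 2/x has a pole at x = 0 and the y-coefficient -2 + 2/x has a pole at x = 0.
It is a regular singular point because x P_1(x) = p(x) = -3x - 2 and x^2 P_2(x) = q(x) = -2x^2 + 2x are polynomials, hence analytic at x = 0.
p(0) = -2,  q(0) = 0.
Indicial equation: r(r-1) + p(0) r + q(0) = 0, i.e. r^2 + (p(0) - 1) r + q(0) = 0, i.e. r^2 - 3 r = 0.
Discriminant: (-3)^2 - 4(0) = 9, so r = (3 ± 3)/2.
Solving: r_1 = 3, r_2 = 0.

indicial: r^2 - 3 r = 0; roots r_1 = 3, r_2 = 0


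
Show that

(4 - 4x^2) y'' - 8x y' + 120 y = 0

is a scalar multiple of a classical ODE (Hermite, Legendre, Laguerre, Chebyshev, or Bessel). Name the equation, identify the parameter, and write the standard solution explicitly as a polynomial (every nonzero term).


All three coefficients share the factor 4; dividing through by 4 gives  (1 - x^2) y'' - 2x y' + 30 y = 0.
This matches the Legendre equation (1 - x^2) y'' - 2x y' + n(n+1) y = 0 (note the -2x y' term) with n(n+1) = 30, so n = 5; the polynomial solution is P_5(x).
With y = sum_k a_k x^k, matching x^k gives (k+2)(k+1) a_{k+2} = [k(k+1) - n(n+1)] a_k = (k - 5)(k + 6) a_k. The right side vanishes at k = 5, so the series with the parity of 5 terminates at degree 5.
Standard normalization (P_n(1) = 1): leading coefficient (2n)!/(2^n (n!)^2) = 3628800/(32*14400) = 63/8, so a_5 = 63/8. Work downward with a_k = (k+1)(k+2) a_{k+2} / ((k - 5)(k + 6)):
  a_3 = (4)(5)(63/8) / ((3 - 5)(3 + 6)) = (315/2)/(-18) = -35/4
  a_1 = (2)(3)(-35/4) / ((1 - 5)(1 + 6)) = (-105/2)/(-28) = 15/8
Hence P_5(x) = 63 x^5/8 - 35 x^3/4 + 15 x/8.

P_5(x); series = 63 x^5/8 - 35 x^3/4 + 15 x/8


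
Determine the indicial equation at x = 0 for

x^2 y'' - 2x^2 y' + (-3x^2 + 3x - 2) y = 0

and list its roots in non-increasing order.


Divide by x^2 to reach normal form y'' + P_1(x) y' + P_2(x) y = 0 with P_1(x) = -2 and P_2(x) = -3 + 3/x - 2/x^2.
x = 0 is a singular point because the y-coefficient -3 + 3/x - 2/x^2 has a pole at x = 0.
It is a regular singular point because x P_1(x) = p(x) = -2x and x^2 P_2(x) = q(x) = -3x^2 + 3x - 2 are polynomials, hence analytic at x = 0.
p(0) = 0,  q(0) = -2.
Indicial equation: r(r-1) + p(0) r + q(0) = 0, i.e. r^2 + (p(0) - 1) r + q(0) = 0, i.e. r^2 - 1 r - 2 = 0.
Discriminant: (-1)^2 - 4(-2) = 9, so r = (1 ± 3)/2.
Solving: r_1 = 2, r_2 = -1.

indicial: r^2 - 1 r - 2 = 0; roots r_1 = 2, r_2 = -1


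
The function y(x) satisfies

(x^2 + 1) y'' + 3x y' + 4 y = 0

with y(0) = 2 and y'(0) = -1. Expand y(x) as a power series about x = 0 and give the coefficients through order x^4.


Ansatz: y(x) = sum_{n>=0} a_n x^n, so y'(x) = sum_{n>=1} n a_n x^(n-1) and y''(x) = sum_{n>=2} n(n-1) a_n x^(n-2).
Substitute into P(x) y'' + Q(x) y' + R(x) y = 0 with P(x) = x^2 + 1, Q(x) = 3x, R(x) = 4, and match powers of x.
Initial conditions: a_0 = 2, a_1 = -1.
Setting the coefficient of each power of x to zero and solving order by order (substituting the coefficients already found):
  x^0: 2 a_2 + 4 a_0 = 0  ->  2 a_2 = -4 a_0 = -8  ->  a_2 = -4
  x^1: 6 a_3 + 7 a_1 = 0  ->  6 a_3 = -7 a_1 = 7  ->  a_3 = 7/6
  x^2: 12 a_4 + 12 a_2 = 0  ->  12 a_4 = -12 a_2 = 48  ->  a_4 = 4
Truncated series: y(x) = 2 - x - 4 x^2 + (7/6) x^3 + 4 x^4 + O(x^5).

a_0 = 2; a_1 = -1; a_2 = -4; a_3 = 7/6; a_4 = 4


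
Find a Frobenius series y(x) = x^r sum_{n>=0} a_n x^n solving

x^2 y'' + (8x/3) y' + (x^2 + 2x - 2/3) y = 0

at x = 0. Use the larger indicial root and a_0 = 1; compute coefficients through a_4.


Write in Frobenius form y'' + (p(x)/x) y' + (q(x)/x^2) y = 0:
  p(x) = 8/3,  q(x) = x^2 + 2x - 2/3.
Indicial equation: r(r-1) + (8/3) r + (-2/3) = 0 -> roots r_1 = 1/3, r_2 = -2.
Take r = r_1 = 1/3. Let y(x) = x^r sum_{n>=0} a_n x^n with a_0 = 1.
Substitute y = x^r sum a_n x^n and match x^{r+n}. The recurrence is
  D(n) a_n + 2 a_{n-1} + 1 a_{n-2} = 0,  where D(n) = (r+n)(r+n-1) + (8/3)(r+n) + (-2/3).
  a_n = [-2 a_{n-1} - 1 a_{n-2}] / D(n).
Since the indicial polynomial factors as (r - r_1)(r - r_2), D(n) = (r_1 + n - r_1)(r_1 + n - r_2) = n(n + 7/3).
Evaluating step by step (a_0 = 1):
  n = 1: D(1) = 1(1 + 7/3) = 10/3; numerator = -2(1) = -2; a_1 = (-2)/(10/3) = -3/5
  n = 2: D(2) = 2(2 + 7/3) = 26/3; numerator = -2(-3/5) - 1(1) = 1/5; a_2 = (1/5)/(26/3) = 3/130
  n = 3: D(3) = 3(3 + 7/3) = 16; numerator = -2(3/130) - 1(-3/5) = 36/65; a_3 = (36/65)/(16) = 9/260
  n = 4: D(4) = 4(4 + 7/3) = 76/3; numerator = -2(9/260) - 1(3/130) = -6/65; a_4 = (-6/65)/(76/3) = -9/2470

r = 1/3; a_0 = 1; a_1 = -3/5; a_2 = 3/130; a_3 = 9/260; a_4 = -9/2470


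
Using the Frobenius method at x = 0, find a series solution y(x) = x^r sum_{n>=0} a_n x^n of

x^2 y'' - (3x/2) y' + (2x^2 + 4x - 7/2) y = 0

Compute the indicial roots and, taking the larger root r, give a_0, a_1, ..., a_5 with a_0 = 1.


Write in Frobenius form y'' + (p(x)/x) y' + (q(x)/x^2) y = 0:
  p(x) = -3/2,  q(x) = 2x^2 + 4x - 7/2.
Indicial equation: r(r-1) + (-3/2) r + (-7/2) = 0 -> roots r_1 = 7/2, r_2 = -1.
Take r = r_1 = 7/2. Let y(x) = x^r sum_{n>=0} a_n x^n with a_0 = 1.
Substitute y = x^r sum a_n x^n and match x^{r+n}. The recurrence is
  D(n) a_n + 4 a_{n-1} + 2 a_{n-2} = 0,  where D(n) = (r+n)(r+n-1) + (-3/2)(r+n) + (-7/2).
  a_n = [-4 a_{n-1} - 2 a_{n-2}] / D(n).
Since the indicial polynomial factors as (r - r_1)(r - r_2), D(n) = (r_1 + n - r_1)(r_1 + n - r_2) = n(n + 9/2).
Evaluating step by step (a_0 = 1):
  n = 1: D(1) = 1(1 + 9/2) = 11/2; numerator = -4(1) = -4; a_1 = (-4)/(11/2) = -8/11
  n = 2: D(2) = 2(2 + 9/2) = 13; numerator = -4(-8/11) - 2(1) = 10/11; a_2 = (10/11)/(13) = 10/143
  n = 3: D(3) = 3(3 + 9/2) = 45/2; numerator = -4(10/143) - 2(-8/11) = 168/143; a_3 = (168/143)/(45/2) = 112/2145
  n = 4: D(4) = 4(4 + 9/2) = 34; numerator = -4(112/2145) - 2(10/143) = -68/195; a_4 = (-68/195)/(34) = -2/195
  n = 5: D(5) = 5(5 + 9/2) = 95/2; numerator = -4(-2/195) - 2(112/2145) = -136/2145; a_5 = (-136/2145)/(95/2) = -272/203775

r = 7/2; a_0 = 1; a_1 = -8/11; a_2 = 10/143; a_3 = 112/2145; a_4 = -2/195; a_5 = -272/203775
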